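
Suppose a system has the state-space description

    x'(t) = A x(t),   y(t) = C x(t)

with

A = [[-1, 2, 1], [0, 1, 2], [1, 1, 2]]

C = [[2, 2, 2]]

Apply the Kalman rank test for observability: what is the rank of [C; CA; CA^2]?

3

CA = [[0, 8, 10]]
CA^2 = [[10, 18, 36]]
Observability matrix O = [C; CA; CA^2] = [[2, 2, 2], [0, 8, 10], [10, 18, 36]]
det(O) = 2·(8·36 - 10·18) - 2·(0·36 - 10·10) + 2·(0·18 - 8·10) = 2·108 - 2·(-100) + 2·(-80) = 256 ≠ 0, so rank(O) = 3.
rank(O) = 3 = n, so the pair (A, C) is completely observable.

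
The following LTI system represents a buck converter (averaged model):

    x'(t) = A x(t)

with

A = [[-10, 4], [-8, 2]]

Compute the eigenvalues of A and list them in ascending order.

-6, -2

det(sI - A) = s^2 - (tr A)s + det A, with tr A = (-10) + 2 = -8 and det A = (-10)·2 - 4·(-8) = -20 - (-32) = 12.
So p(s) = det(sI - A) = s^2 + 8s + 12.
Factor s^2 + 8s + 12: two numbers with sum -8 and product 12 are -2 and -6, so s^2 + 8s + 12 = (s + 2)(s + 6).
Hence p(s) = (s + 2) (s + 6), with roots -6, -2.
All eigenvalues have negative real part, so the system is asymptotically stable.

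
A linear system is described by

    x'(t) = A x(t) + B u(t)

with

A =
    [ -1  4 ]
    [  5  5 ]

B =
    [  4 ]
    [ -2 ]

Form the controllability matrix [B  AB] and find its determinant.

16

AB = [[-12], [10]]
Controllability matrix C = [B  AB] = [[4, -12], [-2, 10]]
det(C) = 4·10 - (-12)·(-2) = 40 - 24 = 16
Since det(C) ≠ 0, rank(C) = 2 and the system is completely controllable.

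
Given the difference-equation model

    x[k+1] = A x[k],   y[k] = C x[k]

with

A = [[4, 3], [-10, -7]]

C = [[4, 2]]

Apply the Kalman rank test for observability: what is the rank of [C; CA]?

CA = [[-4, -2]]
Observability matrix O = [C; CA] = [[4, 2], [-4, -2]]
Every row of O is a scalar multiple of row 1 = [4, 2] (multipliers 1, -1), so the rows span a one-dimensional space.
O ≠ 0, hence rank(O) = 1.
rank(O) = 1 < n = 2, so the pair (A, C) is not completely observable.

1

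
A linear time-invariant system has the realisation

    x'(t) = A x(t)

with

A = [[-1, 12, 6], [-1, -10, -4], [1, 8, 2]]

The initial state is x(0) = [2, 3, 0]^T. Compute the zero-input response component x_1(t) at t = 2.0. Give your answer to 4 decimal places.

0.0907

det(sI - A) = s^3 - (tr A)s^2 + (M11 + M22 + M33)s - det A, where Mii is the 2×2 principal minor of A obtained by deleting row i and column i.
tr A = (-1) + (-10) + 2 = -9; M11 = (-10)·2 - (-4)·8 = -20 - (-32) = 12; M22 = (-1)·2 - 6·1 = -2 - 6 = -8; M33 = (-1)·(-10) - 12·(-1) = 10 - (-12) = 22; sum of minors = 26.
det A = (-1)·((-10)·2 - (-4)·8) - 12·((-1)·2 - (-4)·1) + 6·((-1)·8 - (-10)·1) = (-1)·12 - 12·2 + 6·2 = -24.
So p(s) = det(sI - A) = s^3 + 9s^2 + 26s + 24.
Rational-root test: any integer root divides 24. Testing small divisors, s = -2 works: p(-2) = -8 + 36 + (-52) + 24 = 0, so (s + 2) is a factor.
Dividing, p(s) = (s + 2)(s^2 + 7s + 12).
Factor s^2 + 7s + 12: two numbers with sum -7 and product 12 are -3 and -4, so s^2 + 7s + 12 = (s + 3)(s + 4).
Hence p(s) = (s + 2) (s + 3) (s + 4), with roots -4, -3, -2.
The eigenvalues -4, -3, -2 are distinct and real, so A is diagonalisable and x(t) = e^{At} x(0) = V diag(e^{λ_i t}) V^{-1} x(0), where the columns of V are the eigenvectors.
λ = -4: A - (-4)I = [[3, 12, 6], [-1, -6, -4], [1, 8, 6]]. v must be orthogonal to every row; (row 1) × (row 2) = [-12, 6, -6], so take v_1 = [-2, 1, -1]^T.
λ = -3: A - (-3)I = [[2, 12, 6], [-1, -7, -4], [1, 8, 5]]. v must be orthogonal to every row; (row 1) × (row 2) = [-6, 2, -2], so take v_2 = [-3, 1, -1]^T.
λ = -2: A - (-2)I = [[1, 12, 6], [-1, -8, -4], [1, 8, 4]]. v must be orthogonal to every row; (row 1) × (row 2) = [0, -2, 4], so take v_3 = [0, -1, 2]^T.
V = [v_1 v_2 v_3] = [[-2, -3, 0], [1, 1, -1], [-1, -1, 2]] has det V = 1, so V^{-1} = adj(V)/det V = [[1, 6, 3], [-1, -4, -2], [0, 1, 1]].
Modal coordinates z(0) = V^{-1} x(0): 1·2 + 6·3 + 3·0 = 20; (-1)·2 + (-4)·3 + (-2)·0 = -14; 0·2 + 1·3 + 1·0 = 3; so z(0) = [20, -14, 3]^T.
x_1(t) = Σ_i (v_i)_1 · z_i(0) · e^{λ_i t} (row 1 of V times the modal terms).
x_1(2.0) = (-2)·20·e^{-4·2.0} + (-3)·(-14)·e^{-3·2.0} + 0·3·e^{-2·2.0} = (-40)·0.000335 + 42·0.002479 + 0·0.018316 = 0.0907.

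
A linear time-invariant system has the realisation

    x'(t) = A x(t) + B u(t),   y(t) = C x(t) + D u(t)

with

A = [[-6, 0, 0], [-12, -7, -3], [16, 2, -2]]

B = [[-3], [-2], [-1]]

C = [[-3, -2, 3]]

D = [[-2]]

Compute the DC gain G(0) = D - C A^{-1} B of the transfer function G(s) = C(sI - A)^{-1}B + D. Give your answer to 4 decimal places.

-12.2500

G(0) = C(-A)^{-1}B + D = -C A^{-1} B + D.
det A = -120, so A^{-1} = (1/-120)·adj(A) = [[-1/6, 0, 0], [3/5, -1/10, 3/20], [-11/15, -1/10, -7/20]]
A^{-1} B = [1/2, -7/4, 11/4]^T
C A^{-1} B = 41/4
G(0) = D - C A^{-1} B = -2 - (41/4) = -49/4 ≈ -12.2500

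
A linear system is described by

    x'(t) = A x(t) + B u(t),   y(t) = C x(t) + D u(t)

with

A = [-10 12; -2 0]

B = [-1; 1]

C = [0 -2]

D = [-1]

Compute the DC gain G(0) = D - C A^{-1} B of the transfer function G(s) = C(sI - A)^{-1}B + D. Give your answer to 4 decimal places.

-2.0000

G(0) = C(-A)^{-1}B + D = -C A^{-1} B + D.
det A = 24, so A^{-1} = (1/24)·adj(A) = [[0, -1/2], [1/12, -5/12]]
A^{-1} B = [-1/2, -1/2]^T
C A^{-1} B = 1
G(0) = D - C A^{-1} B = -1 - (1) = -2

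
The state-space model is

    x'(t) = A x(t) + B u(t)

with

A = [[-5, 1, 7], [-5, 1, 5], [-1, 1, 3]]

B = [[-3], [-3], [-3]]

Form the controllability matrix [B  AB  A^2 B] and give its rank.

2

AB = [[-9], [-3], [-9]]
A^2B = [[-21], [-3], [-21]]
Controllability matrix C = [B  AB  A^2B] = [[-3, -9, -21], [-3, -3, -3], [-3, -9, -21]]
The rows r1, r2, r3 of C are linearly dependent: -r1 + r3 = 0 (check each entry), so rank(C) ≤ 2.
The 2×2 minor from rows 1, 2, columns 1, 2 is (-3)·(-3) - (-9)·(-3) = 9 - 27 = -18 ≠ 0, so rank(C) = 2.
rank(C) = 2 < n = 3, so the pair (A, B) is not completely controllable.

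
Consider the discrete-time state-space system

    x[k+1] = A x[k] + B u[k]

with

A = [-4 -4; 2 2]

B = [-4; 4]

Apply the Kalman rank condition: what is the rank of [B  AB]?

1

AB = [[0], [0]]
Controllability matrix C = [B  AB] = [[-4, 0], [4, 0]]
Every column of C is a scalar multiple of column 1 = [-4, 4] (multipliers 1, 0), so the columns span a one-dimensional space.
C ≠ 0, hence rank(C) = 1.
rank(C) = 1 < n = 2, so the pair (A, B) is not completely controllable.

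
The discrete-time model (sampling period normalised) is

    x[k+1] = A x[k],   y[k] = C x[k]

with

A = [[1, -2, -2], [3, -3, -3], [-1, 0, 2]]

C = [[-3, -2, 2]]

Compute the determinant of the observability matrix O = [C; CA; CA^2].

CA = [[-11, 12, 16]]
CA^2 = [[9, -14, 18]]
Observability matrix O = [C; CA; CA^2] = [[-3, -2, 2], [-11, 12, 16], [9, -14, 18]]
Expanding along the first row, det(O) = (-3)·(12·18 - 16·(-14)) - (-2)·((-11)·18 - 16·9) + 2·((-11)·(-14) - 12·9) = (-3)·440 - (-2)·(-342) + 2·46 = -1912
Since det(O) ≠ 0, rank(O) = 3 and the system is completely observable.

-1912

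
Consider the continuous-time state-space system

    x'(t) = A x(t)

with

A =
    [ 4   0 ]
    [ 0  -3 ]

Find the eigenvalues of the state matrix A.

det(sI - A) = s^2 - (tr A)s + det A, with tr A = 4 + (-3) = 1 and det A = 4·(-3) - 0·0 = -12 - 0 = -12.
So p(s) = det(sI - A) = s^2 - s - 12.
Factor s^2 - s - 12: two numbers with sum 1 and product -12 are 4 and -3, so s^2 - s - 12 = (s - 4)(s + 3).
Hence p(s) = (s - 4) (s + 3), with roots -3, 4.
At least one eigenvalue has non-negative real part, so the system is not asymptotically stable.

-3, 4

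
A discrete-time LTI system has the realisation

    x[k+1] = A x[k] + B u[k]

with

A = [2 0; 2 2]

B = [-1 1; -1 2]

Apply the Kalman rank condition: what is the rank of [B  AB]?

AB = [[-2, 2], [-4, 6]]
Controllability matrix C = [B  AB] = [[-1, 1, -2, 2], [-1, 2, -4, 6]]
Take the 2×2 submatrix of C formed by columns 1, 2: [[-1, 1], [-1, 2]]. Its determinant is (-1)·2 - 1·(-1) = -2 - (-1) = -1 ≠ 0.
So rank(C) ≥ 2; since C has 2 rows, rank(C) = 2.
rank(C) = 2 = n, so the pair (A, B) is completely controllable.

2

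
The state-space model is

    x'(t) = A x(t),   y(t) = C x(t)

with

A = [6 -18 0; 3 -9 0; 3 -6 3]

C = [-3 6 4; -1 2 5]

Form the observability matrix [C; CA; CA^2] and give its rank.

2

CA = [[12, -24, 12], [15, -30, 15]]
CA^2 = [[36, -72, 36], [45, -90, 45]]
Observability matrix O = [C; CA; CA^2] = [[-3, 6, 4], [-1, 2, 5], [12, -24, 12], [15, -30, 15], [36, -72, 36], [45, -90, 45]]
The columns c1, c2, c3 of O are linearly dependent: 2·c1 + c2 = 0 (check each entry), so rank(O) ≤ 2.
The 2×2 minor from rows 1, 2, columns 1, 3 is (-3)·5 - 4·(-1) = -15 - (-4) = -11 ≠ 0, so rank(O) = 2.
rank(O) = 2 < n = 3, so the pair (A, C) is not completely observable.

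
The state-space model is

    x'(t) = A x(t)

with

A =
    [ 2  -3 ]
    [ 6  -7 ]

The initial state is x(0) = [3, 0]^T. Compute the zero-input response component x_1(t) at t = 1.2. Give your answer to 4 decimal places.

1.7825

det(sI - A) = s^2 - (tr A)s + det A, with tr A = 2 + (-7) = -5 and det A = 2·(-7) - (-3)·6 = -14 - (-18) = 4.
So p(s) = det(sI - A) = s^2 + 5s + 4.
Factor s^2 + 5s + 4: two numbers with sum -5 and product 4 are -1 and -4, so s^2 + 5s + 4 = (s + 1)(s + 4).
Hence p(s) = (s + 1) (s + 4), with roots -4, -1.
The eigenvalues -4, -1 are distinct and real, so A is diagonalisable and x(t) = e^{At} x(0) = V diag(e^{λ_i t}) V^{-1} x(0), where the columns of V are the eigenvectors.
λ = -4: A - (-4)I = [[6, -3], [6, -3]]. Row 1 gives 6·v1 + (-3)·v2 = 0, so take v_1 = [-1, -2]^T.
λ = -1: A - (-1)I = [[3, -3], [6, -6]]. Row 1 gives 3·v1 + (-3)·v2 = 0, so take v_2 = [-1, -1]^T.
V = [v_1 v_2] = [[-1, -1], [-2, -1]] has det V = -1, so V^{-1} = adj(V)/det V = [[1, -1], [-2, 1]].
Modal coordinates z(0) = V^{-1} x(0): 1·3 + (-1)·0 = 3; (-2)·3 + 1·0 = -6; so z(0) = [3, -6]^T.
x_1(t) = Σ_i (v_i)_1 · z_i(0) · e^{λ_i t} (row 1 of V times the modal terms).
x_1(1.2) = (-1)·3·e^{-4·1.2} + (-1)·(-6)·e^{-1·1.2} = (-3)·0.008230 + 6·0.301194 = 1.7825.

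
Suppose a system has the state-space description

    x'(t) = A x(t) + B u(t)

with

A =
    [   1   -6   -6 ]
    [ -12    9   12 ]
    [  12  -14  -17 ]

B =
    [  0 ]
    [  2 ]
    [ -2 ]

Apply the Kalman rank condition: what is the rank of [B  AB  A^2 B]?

1

AB = [[0], [-6], [6]]
A^2B = [[0], [18], [-18]]
Controllability matrix C = [B  AB  A^2B] = [[0, 0, 0], [2, -6, 18], [-2, 6, -18]]
Every column of C is a scalar multiple of column 1 = [0, 2, -2] (multipliers 1, -3, 9), so the columns span a one-dimensional space.
C ≠ 0, hence rank(C) = 1.
rank(C) = 1 < n = 3, so the pair (A, B) is not completely controllable.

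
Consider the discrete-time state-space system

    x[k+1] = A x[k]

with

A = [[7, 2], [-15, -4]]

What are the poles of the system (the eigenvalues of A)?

det(zI - A) = z^2 - (tr A)z + det A, with tr A = 7 + (-4) = 3 and det A = 7·(-4) - 2·(-15) = -28 - (-30) = 2.
So p(z) = det(zI - A) = z^2 - 3z + 2.
Factor z^2 - 3z + 2: two numbers with sum 3 and product 2 are 2 and 1, so z^2 - 3z + 2 = (z - 2)(z - 1).
Hence p(z) = (z - 2) (z - 1), with roots 1, 2.

1, 2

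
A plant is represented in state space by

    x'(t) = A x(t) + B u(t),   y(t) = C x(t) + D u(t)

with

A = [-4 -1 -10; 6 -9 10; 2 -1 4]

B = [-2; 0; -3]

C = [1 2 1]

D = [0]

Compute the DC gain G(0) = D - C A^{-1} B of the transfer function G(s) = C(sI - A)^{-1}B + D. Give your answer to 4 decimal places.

28.1667

G(0) = C(-A)^{-1}B + D = -C A^{-1} B + D.
det A = -12, so A^{-1} = (1/-12)·adj(A) = [[13/6, -7/6, 25/3], [1/3, -1/3, 5/3], [-1, 1/2, -7/2]]
A^{-1} B = [-88/3, -17/3, 25/2]^T
C A^{-1} B = -169/6
G(0) = D - C A^{-1} B = 0 - (-169/6) = 169/6 ≈ 28.1667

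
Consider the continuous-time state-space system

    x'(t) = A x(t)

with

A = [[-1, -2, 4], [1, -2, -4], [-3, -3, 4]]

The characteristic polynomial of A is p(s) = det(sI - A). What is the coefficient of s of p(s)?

-8

Expand det(sI - A) for the 3×3 matrix.
p(s) = s^3 - s^2 - 8s + 32.
(Check: constant term = det(-A) = (-1)^3 det A = 32; coefficient of s^2 = -tr A = -1.)
The coefficient of s is -8.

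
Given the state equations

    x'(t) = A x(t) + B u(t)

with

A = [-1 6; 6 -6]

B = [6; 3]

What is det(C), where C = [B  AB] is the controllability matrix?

72

AB = [[12], [18]]
Controllability matrix C = [B  AB] = [[6, 12], [3, 18]]
det(C) = 6·18 - 12·3 = 108 - 36 = 72
Since det(C) ≠ 0, rank(C) = 2 and the system is completely controllable.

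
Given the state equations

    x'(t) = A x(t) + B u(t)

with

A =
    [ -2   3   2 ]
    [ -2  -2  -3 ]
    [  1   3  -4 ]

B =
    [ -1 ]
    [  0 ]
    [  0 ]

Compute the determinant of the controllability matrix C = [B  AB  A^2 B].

AB = [[2], [2], [-1]]
A^2B = [[0], [-5], [12]]
Controllability matrix C = [B  AB  A^2B] = [[-1, 2, 0], [0, 2, -5], [0, -1, 12]]
Expanding along the first row, det(C) = (-1)·(2·12 - (-5)·(-1)) - 2·(0·12 - (-5)·0) + 0·(0·(-1) - 2·0) = (-1)·19 - 2·0 + 0·0 = -19
Since det(C) ≠ 0, rank(C) = 3 and the system is completely controllable.

-19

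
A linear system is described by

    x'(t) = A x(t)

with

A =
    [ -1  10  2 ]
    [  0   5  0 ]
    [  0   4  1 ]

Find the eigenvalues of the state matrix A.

-1, 1, 5

det(sI - A) = s^3 - (tr A)s^2 + (M11 + M22 + M33)s - det A, where Mii is the 2×2 principal minor of A obtained by deleting row i and column i.
tr A = (-1) + 5 + 1 = 5; M11 = 5·1 - 0·4 = 5 - 0 = 5; M22 = (-1)·1 - 2·0 = -1 - 0 = -1; M33 = (-1)·5 - 10·0 = -5 - 0 = -5; sum of minors = -1.
det A = (-1)·(5·1 - 0·4) - 10·(0·1 - 0·0) + 2·(0·4 - 5·0) = (-1)·5 - 10·0 + 2·0 = -5.
So p(s) = det(sI - A) = s^3 - 5s^2 - s + 5.
Rational-root test: any integer root divides 5. Testing small divisors, s = -1 works: p(-1) = -1 + (-5) + 1 + 5 = 0, so (s + 1) is a factor.
Dividing, p(s) = (s + 1)(s^2 - 6s + 5).
Factor s^2 - 6s + 5: two numbers with sum 6 and product 5 are 5 and 1, so s^2 - 6s + 5 = (s - 5)(s - 1).
Hence p(s) = (s - 5) (s - 1) (s + 1), with roots -1, 1, 5.
At least one eigenvalue has non-negative real part, so the system is not asymptotically stable.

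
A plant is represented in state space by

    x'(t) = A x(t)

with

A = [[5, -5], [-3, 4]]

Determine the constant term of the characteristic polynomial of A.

For a 2×2 matrix, det(sI - A) = s^2 - (tr A)s + det A.
tr A = 9, det A = 5.
So p(s) = s^2 - 9s + 5.
The constant term is 5.

5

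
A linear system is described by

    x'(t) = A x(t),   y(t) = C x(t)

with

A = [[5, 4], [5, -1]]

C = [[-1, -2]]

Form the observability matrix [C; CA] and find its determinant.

CA = [[-15, -2]]
Observability matrix O = [C; CA] = [[-1, -2], [-15, -2]]
det(O) = (-1)·(-2) - (-2)·(-15) = 2 - 30 = -28
Since det(O) ≠ 0, rank(O) = 2 and the system is completely observable.

-28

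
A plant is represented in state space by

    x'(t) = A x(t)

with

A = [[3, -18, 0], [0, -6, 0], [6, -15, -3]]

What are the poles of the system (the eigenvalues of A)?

det(sI - A) = s^3 - (tr A)s^2 + (M11 + M22 + M33)s - det A, where Mii is the 2×2 principal minor of A obtained by deleting row i and column i.
tr A = 3 + (-6) + (-3) = -6; M11 = (-6)·(-3) - 0·(-15) = 18 - 0 = 18; M22 = 3·(-3) - 0·6 = -9 - 0 = -9; M33 = 3·(-6) - (-18)·0 = -18 - 0 = -18; sum of minors = -9.
det A = 3·((-6)·(-3) - 0·(-15)) - (-18)·(0·(-3) - 0·6) + 0·(0·(-15) - (-6)·6) = 3·18 - (-18)·0 + 0·36 = 54.
So p(s) = det(sI - A) = s^3 + 6s^2 - 9s - 54.
Rational-root test: any integer root divides -54. Testing small divisors, s = -3 works: p(-3) = -27 + 54 + 27 + (-54) = 0, so (s + 3) is a factor.
Dividing, p(s) = (s + 3)(s^2 + 3s - 18).
Factor s^2 + 3s - 18: two numbers with sum -3 and product -18 are 3 and -6, so s^2 + 3s - 18 = (s - 3)(s + 6).
Hence p(s) = (s - 3) (s + 3) (s + 6), with roots -6, -3, 3.
At least one eigenvalue has non-negative real part, so the system is not asymptotically stable.

-6, -3, 3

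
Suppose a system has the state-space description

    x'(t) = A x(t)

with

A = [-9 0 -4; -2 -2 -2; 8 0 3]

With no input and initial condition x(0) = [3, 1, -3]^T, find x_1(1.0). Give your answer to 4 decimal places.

0.0202

det(sI - A) = s^3 - (tr A)s^2 + (M11 + M22 + M33)s - det A, where Mii is the 2×2 principal minor of A obtained by deleting row i and column i.
tr A = (-9) + (-2) + 3 = -8; M11 = (-2)·3 - (-2)·0 = -6 - 0 = -6; M22 = (-9)·3 - (-4)·8 = -27 - (-32) = 5; M33 = (-9)·(-2) - 0·(-2) = 18 - 0 = 18; sum of minors = 17.
det A = (-9)·((-2)·3 - (-2)·0) - 0·((-2)·3 - (-2)·8) + (-4)·((-2)·0 - (-2)·8) = (-9)·(-6) - 0·10 + (-4)·16 = -10.
So p(s) = det(sI - A) = s^3 + 8s^2 + 17s + 10.
Rational-root test: any integer root divides 10. Testing small divisors, s = -1 works: p(-1) = -1 + 8 + (-17) + 10 = 0, so (s + 1) is a factor.
Dividing, p(s) = (s + 1)(s^2 + 7s + 10).
Factor s^2 + 7s + 10: two numbers with sum -7 and product 10 are -2 and -5, so s^2 + 7s + 10 = (s + 2)(s + 5).
Hence p(s) = (s + 1) (s + 2) (s + 5), with roots -5, -2, -1.
The eigenvalues -5, -2, -1 are distinct and real, so A is diagonalisable and x(t) = e^{At} x(0) = V diag(e^{λ_i t}) V^{-1} x(0), where the columns of V are the eigenvectors.
λ = -5: A - (-5)I = [[-4, 0, -4], [-2, 3, -2], [8, 0, 8]]. v must be orthogonal to every row; (row 1) × (row 2) = [12, 0, -12], so take v_1 = [1, 0, -1]^T.
λ = -2: A - (-2)I = [[-7, 0, -4], [-2, 0, -2], [8, 0, 5]]. v must be orthogonal to every row; (row 1) × (row 2) = [0, -6, 0], so take v_2 = [0, 1, 0]^T.
λ = -1: A - (-1)I = [[-8, 0, -4], [-2, -1, -2], [8, 0, 4]]. v must be orthogonal to every row; (row 1) × (row 2) = [-4, -8, 8], so take v_3 = [1, 2, -2]^T.
V = [v_1 v_2 v_3] = [[1, 0, 1], [0, 1, 2], [-1, 0, -2]] has det V = -1, so V^{-1} = adj(V)/det V = [[2, 0, 1], [2, 1, 2], [-1, 0, -1]].
Modal coordinates z(0) = V^{-1} x(0): 2·3 + 0·1 + 1·(-3) = 3; 2·3 + 1·1 + 2·(-3) = 1; (-1)·3 + 0·1 + (-1)·(-3) = 0; so z(0) = [3, 1, 0]^T.
x_1(t) = Σ_i (v_i)_1 · z_i(0) · e^{λ_i t} (row 1 of V times the modal terms).
x_1(1.0) = 1·3·e^{-5·1.0} + 0·1·e^{-2·1.0} + 1·0·e^{-1·1.0} = 3·0.006738 + 0·0.135335 + 0·0.367879 = 0.0202.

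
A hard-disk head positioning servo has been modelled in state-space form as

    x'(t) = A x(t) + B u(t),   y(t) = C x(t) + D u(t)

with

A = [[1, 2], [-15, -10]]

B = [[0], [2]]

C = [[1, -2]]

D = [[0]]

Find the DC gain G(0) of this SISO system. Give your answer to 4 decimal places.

G(0) = C(-A)^{-1}B + D = -C A^{-1} B + D.
det A = 20, so A^{-1} = (1/20)·adj(A) = [[-1/2, -1/10], [3/4, 1/20]]
A^{-1} B = [-1/5, 1/10]^T
C A^{-1} B = -2/5
G(0) = D - C A^{-1} B = 0 - (-2/5) = 2/5 ≈ 0.4000

0.4000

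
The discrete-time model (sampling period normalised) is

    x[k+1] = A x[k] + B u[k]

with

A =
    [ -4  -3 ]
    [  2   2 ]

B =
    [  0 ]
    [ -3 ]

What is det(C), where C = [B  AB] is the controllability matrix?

27

AB = [[9], [-6]]
Controllability matrix C = [B  AB] = [[0, 9], [-3, -6]]
det(C) = 0·(-6) - 9·(-3) = 0 - (-27) = 27
Since det(C) ≠ 0, rank(C) = 2 and the system is completely controllable.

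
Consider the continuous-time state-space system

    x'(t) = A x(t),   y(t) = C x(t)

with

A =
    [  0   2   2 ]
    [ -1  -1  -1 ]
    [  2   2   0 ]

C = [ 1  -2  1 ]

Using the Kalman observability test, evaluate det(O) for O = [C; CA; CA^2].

CA = [[4, 6, 4]]
CA^2 = [[2, 10, 2]]
Observability matrix O = [C; CA; CA^2] = [[1, -2, 1], [4, 6, 4], [2, 10, 2]]
Expanding along the first row, det(O) = 1·(6·2 - 4·10) - (-2)·(4·2 - 4·2) + 1·(4·10 - 6·2) = 1·(-28) - (-2)·0 + 1·28 = 0
Since det(O) = 0, rank(O) < 3 and the system is not completely observable.

0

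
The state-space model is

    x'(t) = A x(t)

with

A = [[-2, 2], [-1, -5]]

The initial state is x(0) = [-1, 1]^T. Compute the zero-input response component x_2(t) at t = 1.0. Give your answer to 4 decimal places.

0.0183

det(sI - A) = s^2 - (tr A)s + det A, with tr A = (-2) + (-5) = -7 and det A = (-2)·(-5) - 2·(-1) = 10 - (-2) = 12.
So p(s) = det(sI - A) = s^2 + 7s + 12.
Factor s^2 + 7s + 12: two numbers with sum -7 and product 12 are -3 and -4, so s^2 + 7s + 12 = (s + 3)(s + 4).
Hence p(s) = (s + 3) (s + 4), with roots -4, -3.
The eigenvalues -4, -3 are distinct and real, so A is diagonalisable and x(t) = e^{At} x(0) = V diag(e^{λ_i t}) V^{-1} x(0), where the columns of V are the eigenvectors.
λ = -4: A - (-4)I = [[2, 2], [-1, -1]]. Row 1 gives 2·v1 + 2·v2 = 0, so take v_1 = [-1, 1]^T.
λ = -3: A - (-3)I = [[1, 2], [-1, -2]]. Row 1 gives 1·v1 + 2·v2 = 0, so take v_2 = [2, -1]^T.
V = [v_1 v_2] = [[-1, 2], [1, -1]] has det V = -1, so V^{-1} = adj(V)/det V = [[1, 2], [1, 1]].
Modal coordinates z(0) = V^{-1} x(0): 1·(-1) + 2·1 = 1; 1·(-1) + 1·1 = 0; so z(0) = [1, 0]^T.
x_2(t) = Σ_i (v_i)_2 · z_i(0) · e^{λ_i t} (row 2 of V times the modal terms).
x_2(1.0) = 1·1·e^{-4·1.0} + (-1)·0·e^{-3·1.0} = 1·0.018316 + 0·0.049787 = 0.0183.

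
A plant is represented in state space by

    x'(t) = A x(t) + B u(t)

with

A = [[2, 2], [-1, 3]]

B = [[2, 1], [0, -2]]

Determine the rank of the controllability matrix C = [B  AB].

AB = [[4, -2], [-2, -7]]
Controllability matrix C = [B  AB] = [[2, 1, 4, -2], [0, -2, -2, -7]]
Take the 2×2 submatrix of C formed by columns 1, 2: [[2, 1], [0, -2]]. Its determinant is 2·(-2) - 1·0 = -4 - 0 = -4 ≠ 0.
So rank(C) ≥ 2; since C has 2 rows, rank(C) = 2.
rank(C) = 2 = n, so the pair (A, B) is completely controllable.

2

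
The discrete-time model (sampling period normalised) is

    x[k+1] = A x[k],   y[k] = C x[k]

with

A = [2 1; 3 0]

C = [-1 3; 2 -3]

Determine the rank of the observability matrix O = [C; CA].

CA = [[7, -1], [-5, 2]]
Observability matrix O = [C; CA] = [[-1, 3], [2, -3], [7, -1], [-5, 2]]
Take the 2×2 submatrix of O formed by rows 1, 2: [[-1, 3], [2, -3]]. Its determinant is (-1)·(-3) - 3·2 = 3 - 6 = -3 ≠ 0.
So rank(O) ≥ 2; since O has 2 columns, rank(O) = 2.
rank(O) = 2 = n, so the pair (A, C) is completely observable.

2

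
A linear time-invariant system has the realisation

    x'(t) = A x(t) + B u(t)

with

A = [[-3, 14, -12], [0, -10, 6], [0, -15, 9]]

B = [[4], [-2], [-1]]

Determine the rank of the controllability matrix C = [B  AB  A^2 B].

AB = [[-28], [14], [21]]
A^2B = [[28], [-14], [-21]]
Controllability matrix C = [B  AB  A^2B] = [[4, -28, 28], [-2, 14, -14], [-1, 21, -21]]
The rows r1, r2, r3 of C are linearly dependent: r1 + 2·r2 = 0 (check each entry), so rank(C) ≤ 2.
The 2×2 minor from rows 1, 3, columns 1, 2 is 4·21 - (-28)·(-1) = 84 - 28 = 56 ≠ 0, so rank(C) = 2.
rank(C) = 2 < n = 3, so the pair (A, B) is not completely controllable.

2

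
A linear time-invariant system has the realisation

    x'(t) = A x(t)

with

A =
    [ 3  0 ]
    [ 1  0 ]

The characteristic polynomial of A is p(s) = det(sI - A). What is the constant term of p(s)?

0

For a 2×2 matrix, det(sI - A) = s^2 - (tr A)s + det A.
tr A = 3, det A = 0.
So p(s) = s^2 - 3s.
The constant term is 0.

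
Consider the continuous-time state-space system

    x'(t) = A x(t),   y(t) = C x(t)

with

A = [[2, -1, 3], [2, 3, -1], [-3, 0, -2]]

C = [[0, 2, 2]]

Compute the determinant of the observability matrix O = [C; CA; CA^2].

-704

CA = [[-2, 6, -6]]
CA^2 = [[26, 20, 0]]
Observability matrix O = [C; CA; CA^2] = [[0, 2, 2], [-2, 6, -6], [26, 20, 0]]
Expanding along the first row, det(O) = 0·(6·0 - (-6)·20) - 2·((-2)·0 - (-6)·26) + 2·((-2)·20 - 6·26) = 0·120 - 2·156 + 2·(-196) = -704
Since det(O) ≠ 0, rank(O) = 3 and the system is completely observable.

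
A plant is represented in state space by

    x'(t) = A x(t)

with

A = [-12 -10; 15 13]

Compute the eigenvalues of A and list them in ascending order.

det(sI - A) = s^2 - (tr A)s + det A, with tr A = (-12) + 13 = 1 and det A = (-12)·13 - (-10)·15 = -156 - (-150) = -6.
So p(s) = det(sI - A) = s^2 - s - 6.
Factor s^2 - s - 6: two numbers with sum 1 and product -6 are 3 and -2, so s^2 - s - 6 = (s - 3)(s + 2).
Hence p(s) = (s - 3) (s + 2), with roots -2, 3.
At least one eigenvalue has non-negative real part, so the system is not asymptotically stable.

-2, 3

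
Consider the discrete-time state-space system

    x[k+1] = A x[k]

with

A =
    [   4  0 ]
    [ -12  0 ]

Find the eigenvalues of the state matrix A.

0, 4

det(zI - A) = z^2 - (tr A)z + det A, with tr A = 4 + 0 = 4 and det A = 4·0 - 0·(-12) = 0 - 0 = 0.
So p(z) = det(zI - A) = z^2 - 4z.
Factor z^2 - 4z: two numbers with sum 4 and product 0 are 4 and 0, so z^2 - 4z = z(z - 4).
Hence p(z) = z (z - 4), with roots 0, 4.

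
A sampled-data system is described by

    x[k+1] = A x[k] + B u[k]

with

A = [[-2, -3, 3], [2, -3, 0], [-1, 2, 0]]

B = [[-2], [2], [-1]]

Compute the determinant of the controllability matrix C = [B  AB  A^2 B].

6

AB = [[-5], [-10], [6]]
A^2B = [[58], [20], [-15]]
Controllability matrix C = [B  AB  A^2B] = [[-2, -5, 58], [2, -10, 20], [-1, 6, -15]]
Expanding along the first row, det(C) = (-2)·((-10)·(-15) - 20·6) - (-5)·(2·(-15) - 20·(-1)) + 58·(2·6 - (-10)·(-1)) = (-2)·30 - (-5)·(-10) + 58·2 = 6
Since det(C) ≠ 0, rank(C) = 3 and the system is completely controllable.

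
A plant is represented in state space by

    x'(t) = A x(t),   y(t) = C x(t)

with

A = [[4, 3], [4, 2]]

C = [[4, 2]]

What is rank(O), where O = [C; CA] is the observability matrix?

2

CA = [[24, 16]]
Observability matrix O = [C; CA] = [[4, 2], [24, 16]]
det(O) = 4·16 - 2·24 = 64 - 48 = 16 ≠ 0, so rank(O) = 2.
rank(O) = 2 = n, so the pair (A, C) is completely observable.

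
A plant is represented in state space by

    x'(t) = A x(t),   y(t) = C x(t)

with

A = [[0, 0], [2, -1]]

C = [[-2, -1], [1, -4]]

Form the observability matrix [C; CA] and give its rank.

2

CA = [[-2, 1], [-8, 4]]
Observability matrix O = [C; CA] = [[-2, -1], [1, -4], [-2, 1], [-8, 4]]
Take the 2×2 submatrix of O formed by rows 1, 2: [[-2, -1], [1, -4]]. Its determinant is (-2)·(-4) - (-1)·1 = 8 - (-1) = 9 ≠ 0.
So rank(O) ≥ 2; since O has 2 columns, rank(O) = 2.
rank(O) = 2 = n, so the pair (A, C) is completely observable.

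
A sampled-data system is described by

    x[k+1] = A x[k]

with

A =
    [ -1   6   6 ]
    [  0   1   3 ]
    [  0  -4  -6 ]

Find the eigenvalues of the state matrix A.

-3, -2, -1

det(zI - A) = z^3 - (tr A)z^2 + (M11 + M22 + M33)z - det A, where Mii is the 2×2 principal minor of A obtained by deleting row i and column i.
tr A = (-1) + 1 + (-6) = -6; M11 = 1·(-6) - 3·(-4) = -6 - (-12) = 6; M22 = (-1)·(-6) - 6·0 = 6 - 0 = 6; M33 = (-1)·1 - 6·0 = -1 - 0 = -1; sum of minors = 11.
det A = (-1)·(1·(-6) - 3·(-4)) - 6·(0·(-6) - 3·0) + 6·(0·(-4) - 1·0) = (-1)·6 - 6·0 + 6·0 = -6.
So p(z) = det(zI - A) = z^3 + 6z^2 + 11z + 6.
Rational-root test: any integer root divides 6. Testing small divisors, z = -1 works: p(-1) = -1 + 6 + (-11) + 6 = 0, so (z + 1) is a factor.
Dividing, p(z) = (z + 1)(z^2 + 5z + 6).
Factor z^2 + 5z + 6: two numbers with sum -5 and product 6 are -2 and -3, so z^2 + 5z + 6 = (z + 2)(z + 3).
Hence p(z) = (z + 1) (z + 2) (z + 3), with roots -3, -2, -1.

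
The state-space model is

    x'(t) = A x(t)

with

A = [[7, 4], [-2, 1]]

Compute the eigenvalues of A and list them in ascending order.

3, 5

det(sI - A) = s^2 - (tr A)s + det A, with tr A = 7 + 1 = 8 and det A = 7·1 - 4·(-2) = 7 - (-8) = 15.
So p(s) = det(sI - A) = s^2 - 8s + 15.
Factor s^2 - 8s + 15: two numbers with sum 8 and product 15 are 5 and 3, so s^2 - 8s + 15 = (s - 5)(s - 3).
Hence p(s) = (s - 5) (s - 3), with roots 3, 5.
At least one eigenvalue has non-negative real part, so the system is not asymptotically stable.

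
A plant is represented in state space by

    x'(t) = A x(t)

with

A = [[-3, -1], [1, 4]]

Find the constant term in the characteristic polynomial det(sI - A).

For a 2×2 matrix, det(sI - A) = s^2 - (tr A)s + det A.
tr A = 1, det A = -11.
So p(s) = s^2 - s - 11.
The constant term is -11.

-11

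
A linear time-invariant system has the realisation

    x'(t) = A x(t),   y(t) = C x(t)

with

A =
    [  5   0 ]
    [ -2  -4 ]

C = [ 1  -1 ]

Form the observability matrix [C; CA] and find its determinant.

11

CA = [[7, 4]]
Observability matrix O = [C; CA] = [[1, -1], [7, 4]]
det(O) = 1·4 - (-1)·7 = 4 - (-7) = 11
Since det(O) ≠ 0, rank(O) = 2 and the system is completely observable.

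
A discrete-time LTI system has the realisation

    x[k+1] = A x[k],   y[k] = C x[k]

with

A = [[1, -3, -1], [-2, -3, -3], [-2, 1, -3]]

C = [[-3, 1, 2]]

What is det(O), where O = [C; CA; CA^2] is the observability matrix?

CA = [[-9, 8, -6]]
CA^2 = [[-13, -3, 3]]
Observability matrix O = [C; CA; CA^2] = [[-3, 1, 2], [-9, 8, -6], [-13, -3, 3]]
Expanding along the first row, det(O) = (-3)·(8·3 - (-6)·(-3)) - 1·((-9)·3 - (-6)·(-13)) + 2·((-9)·(-3) - 8·(-13)) = (-3)·6 - 1·(-105) + 2·131 = 349
Since det(O) ≠ 0, rank(O) = 3 and the system is completely observable.

349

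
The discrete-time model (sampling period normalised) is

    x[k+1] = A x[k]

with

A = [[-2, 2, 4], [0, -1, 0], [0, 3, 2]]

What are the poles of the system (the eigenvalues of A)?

-2, -1, 2

det(zI - A) = z^3 - (tr A)z^2 + (M11 + M22 + M33)z - det A, where Mii is the 2×2 principal minor of A obtained by deleting row i and column i.
tr A = (-2) + (-1) + 2 = -1; M11 = (-1)·2 - 0·3 = -2 - 0 = -2; M22 = (-2)·2 - 4·0 = -4 - 0 = -4; M33 = (-2)·(-1) - 2·0 = 2 - 0 = 2; sum of minors = -4.
det A = (-2)·((-1)·2 - 0·3) - 2·(0·2 - 0·0) + 4·(0·3 - (-1)·0) = (-2)·(-2) - 2·0 + 4·0 = 4.
So p(z) = det(zI - A) = z^3 + z^2 - 4z - 4.
Rational-root test: any integer root divides -4. Testing small divisors, z = -1 works: p(-1) = -1 + 1 + 4 + (-4) = 0, so (z + 1) is a factor.
Dividing, p(z) = (z + 1)(z^2 - 4).
Factor z^2 - 4: two numbers with sum 0 and product -4 are 2 and -2, so z^2 - 4 = (z - 2)(z + 2).
Hence p(z) = (z - 2) (z + 1) (z + 2), with roots -2, -1, 2.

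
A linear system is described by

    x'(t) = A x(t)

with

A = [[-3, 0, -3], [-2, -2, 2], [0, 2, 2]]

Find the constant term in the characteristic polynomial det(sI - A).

-36

Expand det(sI - A) for the 3×3 matrix.
p(s) = s^3 + 3s^2 - 8s - 36.
(Check: constant term = det(-A) = (-1)^3 det A = -36; coefficient of s^2 = -tr A = 3.)
The constant term is -36.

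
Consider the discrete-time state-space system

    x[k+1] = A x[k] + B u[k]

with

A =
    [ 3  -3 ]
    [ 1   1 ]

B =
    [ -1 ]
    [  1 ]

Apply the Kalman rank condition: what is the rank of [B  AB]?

AB = [[-6], [0]]
Controllability matrix C = [B  AB] = [[-1, -6], [1, 0]]
det(C) = (-1)·0 - (-6)·1 = 0 - (-6) = 6 ≠ 0, so rank(C) = 2.
rank(C) = 2 = n, so the pair (A, B) is completely controllable.

2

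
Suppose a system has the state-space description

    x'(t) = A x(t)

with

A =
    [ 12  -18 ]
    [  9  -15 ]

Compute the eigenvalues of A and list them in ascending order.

det(sI - A) = s^2 - (tr A)s + det A, with tr A = 12 + (-15) = -3 and det A = 12·(-15) - (-18)·9 = -180 - (-162) = -18.
So p(s) = det(sI - A) = s^2 + 3s - 18.
Factor s^2 + 3s - 18: two numbers with sum -3 and product -18 are 3 and -6, so s^2 + 3s - 18 = (s - 3)(s + 6).
Hence p(s) = (s - 3) (s + 6), with roots -6, 3.
At least one eigenvalue has non-negative real part, so the system is not asymptotically stable.

-6, 3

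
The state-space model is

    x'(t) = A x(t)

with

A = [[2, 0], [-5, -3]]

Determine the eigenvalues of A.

det(sI - A) = s^2 - (tr A)s + det A, with tr A = 2 + (-3) = -1 and det A = 2·(-3) - 0·(-5) = -6 - 0 = -6.
So p(s) = det(sI - A) = s^2 + s - 6.
Factor s^2 + s - 6: two numbers with sum -1 and product -6 are 2 and -3, so s^2 + s - 6 = (s - 2)(s + 3).
Hence p(s) = (s - 2) (s + 3), with roots -3, 2.
At least one eigenvalue has non-negative real part, so the system is not asymptotically stable.

-3, 2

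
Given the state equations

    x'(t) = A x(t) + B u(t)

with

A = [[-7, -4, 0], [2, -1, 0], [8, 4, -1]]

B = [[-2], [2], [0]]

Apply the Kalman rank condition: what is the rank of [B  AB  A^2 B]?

AB = [[6], [-6], [-8]]
A^2B = [[-18], [18], [32]]
Controllability matrix C = [B  AB  A^2B] = [[-2, 6, -18], [2, -6, 18], [0, -8, 32]]
The rows r1, r2, r3 of C are linearly dependent: r1 + r2 = 0 (check each entry), so rank(C) ≤ 2.
The 2×2 minor from rows 1, 3, columns 1, 2 is (-2)·(-8) - 6·0 = 16 - 0 = 16 ≠ 0, so rank(C) = 2.
rank(C) = 2 < n = 3, so the pair (A, B) is not completely controllable.

2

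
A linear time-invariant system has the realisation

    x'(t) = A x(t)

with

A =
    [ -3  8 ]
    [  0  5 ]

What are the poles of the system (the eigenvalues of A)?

det(sI - A) = s^2 - (tr A)s + det A, with tr A = (-3) + 5 = 2 and det A = (-3)·5 - 8·0 = -15 - 0 = -15.
So p(s) = det(sI - A) = s^2 - 2s - 15.
Factor s^2 - 2s - 15: two numbers with sum 2 and product -15 are 5 and -3, so s^2 - 2s - 15 = (s - 5)(s + 3).
Hence p(s) = (s - 5) (s + 3), with roots -3, 5.
At least one eigenvalue has non-negative real part, so the system is not asymptotically stable.

-3, 5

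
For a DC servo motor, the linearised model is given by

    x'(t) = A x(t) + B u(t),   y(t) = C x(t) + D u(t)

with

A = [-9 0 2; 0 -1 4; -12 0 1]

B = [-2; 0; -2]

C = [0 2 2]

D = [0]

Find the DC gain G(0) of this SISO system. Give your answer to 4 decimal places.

4.0000

G(0) = C(-A)^{-1}B + D = -C A^{-1} B + D.
det A = -15, so A^{-1} = (1/-15)·adj(A) = [[1/15, 0, -2/15], [16/5, -1, -12/5], [4/5, 0, -3/5]]
A^{-1} B = [2/15, -8/5, -2/5]^T
C A^{-1} B = -4
G(0) = D - C A^{-1} B = 0 - (-4) = 4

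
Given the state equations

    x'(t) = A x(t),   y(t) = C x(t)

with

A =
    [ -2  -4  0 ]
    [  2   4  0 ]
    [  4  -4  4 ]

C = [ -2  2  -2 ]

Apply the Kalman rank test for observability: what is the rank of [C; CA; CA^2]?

2

CA = [[0, 24, -8]]
CA^2 = [[16, 128, -32]]
Observability matrix O = [C; CA; CA^2] = [[-2, 2, -2], [0, 24, -8], [16, 128, -32]]
The columns c1, c2, c3 of O are linearly dependent: -2·c1 + c2 + 3·c3 = 0 (check each entry), so rank(O) ≤ 2.
The 2×2 minor from rows 1, 2, columns 1, 2 is (-2)·24 - 2·0 = -48 - 0 = -48 ≠ 0, so rank(O) = 2.
rank(O) = 2 < n = 3, so the pair (A, C) is not completely observable.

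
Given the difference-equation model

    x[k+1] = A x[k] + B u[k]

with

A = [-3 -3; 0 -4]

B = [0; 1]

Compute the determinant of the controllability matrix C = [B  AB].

AB = [[-3], [-4]]
Controllability matrix C = [B  AB] = [[0, -3], [1, -4]]
det(C) = 0·(-4) - (-3)·1 = 0 - (-3) = 3
Since det(C) ≠ 0, rank(C) = 2 and the system is completely controllable.

3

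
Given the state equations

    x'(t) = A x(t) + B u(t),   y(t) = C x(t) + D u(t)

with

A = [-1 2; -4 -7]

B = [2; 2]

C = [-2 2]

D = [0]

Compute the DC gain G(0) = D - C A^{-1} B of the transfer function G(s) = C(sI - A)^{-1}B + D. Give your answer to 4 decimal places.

-3.2000

G(0) = C(-A)^{-1}B + D = -C A^{-1} B + D.
det A = 15, so A^{-1} = (1/15)·adj(A) = [[-7/15, -2/15], [4/15, -1/15]]
A^{-1} B = [-6/5, 2/5]^T
C A^{-1} B = 16/5
G(0) = D - C A^{-1} B = 0 - (16/5) = -16/5 ≈ -3.2000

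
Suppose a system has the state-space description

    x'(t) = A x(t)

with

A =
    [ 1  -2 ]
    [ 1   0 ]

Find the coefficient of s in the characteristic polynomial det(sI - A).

For a 2×2 matrix, det(sI - A) = s^2 - (tr A)s + det A.
tr A = 1, det A = 2.
So p(s) = s^2 - s + 2.
The coefficient of s is -1.

-1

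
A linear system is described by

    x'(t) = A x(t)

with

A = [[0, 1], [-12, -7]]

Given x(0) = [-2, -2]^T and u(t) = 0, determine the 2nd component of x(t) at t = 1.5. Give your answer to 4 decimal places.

det(sI - A) = s^2 - (tr A)s + det A, with tr A = 0 + (-7) = -7 and det A = 0·(-7) - 1·(-12) = 0 - (-12) = 12.
So p(s) = det(sI - A) = s^2 + 7s + 12.
Factor s^2 + 7s + 12: two numbers with sum -7 and product 12 are -3 and -4, so s^2 + 7s + 12 = (s + 3)(s + 4).
Hence p(s) = (s + 3) (s + 4), with roots -4, -3.
The eigenvalues -4, -3 are distinct and real, so A is diagonalisable and x(t) = e^{At} x(0) = V diag(e^{λ_i t}) V^{-1} x(0), where the columns of V are the eigenvectors.
λ = -4: A - (-4)I = [[4, 1], [-12, -3]]. Row 1 gives 4·v1 + 1·v2 = 0, so take v_1 = [-1, 4]^T.
λ = -3: A - (-3)I = [[3, 1], [-12, -4]]. Row 1 gives 3·v1 + 1·v2 = 0, so take v_2 = [-1, 3]^T.
V = [v_1 v_2] = [[-1, -1], [4, 3]] has det V = 1, so V^{-1} = adj(V)/det V = [[3, 1], [-4, -1]].
Modal coordinates z(0) = V^{-1} x(0): 3·(-2) + 1·(-2) = -8; (-4)·(-2) + (-1)·(-2) = 10; so z(0) = [-8, 10]^T.
x_2(t) = Σ_i (v_i)_2 · z_i(0) · e^{λ_i t} (row 2 of V times the modal terms).
x_2(1.5) = 4·(-8)·e^{-4·1.5} + 3·10·e^{-3·1.5} = (-32)·0.002479 + 30·0.011109 = 0.2539.

0.2539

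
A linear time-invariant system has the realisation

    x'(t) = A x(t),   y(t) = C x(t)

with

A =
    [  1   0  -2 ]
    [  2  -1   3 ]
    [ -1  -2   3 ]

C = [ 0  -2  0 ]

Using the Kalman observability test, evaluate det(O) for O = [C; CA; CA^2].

104

CA = [[-4, 2, -6]]
CA^2 = [[6, 10, -4]]
Observability matrix O = [C; CA; CA^2] = [[0, -2, 0], [-4, 2, -6], [6, 10, -4]]
Expanding along the first row, det(O) = 0·(2·(-4) - (-6)·10) - (-2)·((-4)·(-4) - (-6)·6) + 0·((-4)·10 - 2·6) = 0·52 - (-2)·52 + 0·(-52) = 104
Since det(O) ≠ 0, rank(O) = 3 and the system is completely observable.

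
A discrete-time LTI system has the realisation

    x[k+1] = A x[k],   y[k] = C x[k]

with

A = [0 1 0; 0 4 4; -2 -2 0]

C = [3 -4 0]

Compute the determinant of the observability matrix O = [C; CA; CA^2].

CA = [[0, -13, -16]]
CA^2 = [[32, -20, -52]]
Observability matrix O = [C; CA; CA^2] = [[3, -4, 0], [0, -13, -16], [32, -20, -52]]
Expanding along the first row, det(O) = 3·((-13)·(-52) - (-16)·(-20)) - (-4)·(0·(-52) - (-16)·32) + 0·(0·(-20) - (-13)·32) = 3·356 - (-4)·512 + 0·416 = 3116
Since det(O) ≠ 0, rank(O) = 3 and the system is completely observable.

3116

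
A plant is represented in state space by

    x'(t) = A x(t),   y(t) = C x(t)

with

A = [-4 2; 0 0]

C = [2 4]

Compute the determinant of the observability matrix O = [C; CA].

CA = [[-8, 4]]
Observability matrix O = [C; CA] = [[2, 4], [-8, 4]]
det(O) = 2·4 - 4·(-8) = 8 - (-32) = 40
Since det(O) ≠ 0, rank(O) = 2 and the system is completely observable.

40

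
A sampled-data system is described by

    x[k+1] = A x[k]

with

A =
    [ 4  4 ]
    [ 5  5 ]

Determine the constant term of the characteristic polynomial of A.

For a 2×2 matrix, det(zI - A) = z^2 - (tr A)z + det A.
tr A = 9, det A = 0.
So p(z) = z^2 - 9z.
The constant term is 0.

0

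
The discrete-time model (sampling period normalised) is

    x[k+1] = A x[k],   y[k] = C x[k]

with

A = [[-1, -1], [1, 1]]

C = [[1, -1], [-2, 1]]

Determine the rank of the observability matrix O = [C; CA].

CA = [[-2, -2], [3, 3]]
Observability matrix O = [C; CA] = [[1, -1], [-2, 1], [-2, -2], [3, 3]]
Take the 2×2 submatrix of O formed by rows 1, 2: [[1, -1], [-2, 1]]. Its determinant is 1·1 - (-1)·(-2) = 1 - 2 = -1 ≠ 0.
So rank(O) ≥ 2; since O has 2 columns, rank(O) = 2.
rank(O) = 2 = n, so the pair (A, C) is completely observable.

2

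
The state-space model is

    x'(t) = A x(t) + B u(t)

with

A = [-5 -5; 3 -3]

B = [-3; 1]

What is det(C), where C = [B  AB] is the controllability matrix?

26

AB = [[10], [-12]]
Controllability matrix C = [B  AB] = [[-3, 10], [1, -12]]
det(C) = (-3)·(-12) - 10·1 = 36 - 10 = 26
Since det(C) ≠ 0, rank(C) = 2 and the system is completely controllable.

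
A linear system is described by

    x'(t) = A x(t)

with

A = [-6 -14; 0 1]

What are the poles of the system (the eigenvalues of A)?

-6, 1

det(sI - A) = s^2 - (tr A)s + det A, with tr A = (-6) + 1 = -5 and det A = (-6)·1 - (-14)·0 = -6 - 0 = -6.
So p(s) = det(sI - A) = s^2 + 5s - 6.
Factor s^2 + 5s - 6: two numbers with sum -5 and product -6 are 1 and -6, so s^2 + 5s - 6 = (s - 1)(s + 6).
Hence p(s) = (s - 1) (s + 6), with roots -6, 1.
At least one eigenvalue has non-negative real part, so the system is not asymptotically stable.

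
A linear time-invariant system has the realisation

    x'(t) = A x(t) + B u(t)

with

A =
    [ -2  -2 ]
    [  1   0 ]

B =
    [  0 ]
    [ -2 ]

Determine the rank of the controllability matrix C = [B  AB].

2

AB = [[4], [0]]
Controllability matrix C = [B  AB] = [[0, 4], [-2, 0]]
det(C) = 0·0 - 4·(-2) = 0 - (-8) = 8 ≠ 0, so rank(C) = 2.
rank(C) = 2 = n, so the pair (A, B) is completely controllable.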